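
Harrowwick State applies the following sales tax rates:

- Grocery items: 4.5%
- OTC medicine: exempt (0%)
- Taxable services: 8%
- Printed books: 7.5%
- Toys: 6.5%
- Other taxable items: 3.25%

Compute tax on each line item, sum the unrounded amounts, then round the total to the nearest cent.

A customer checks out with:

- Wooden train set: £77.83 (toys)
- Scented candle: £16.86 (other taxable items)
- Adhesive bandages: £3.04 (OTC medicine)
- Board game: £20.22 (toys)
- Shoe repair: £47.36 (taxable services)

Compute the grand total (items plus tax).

Wooden train set £77.83: toys → 6.5% → £5.05895
Scented candle £16.86: other taxable items → 3.25% → £0.54795
Adhesive bandages £3.04: OTC medicine → 0% → £0.00
Board game £20.22: toys → 6.5% → £1.3143
Shoe repair £47.36: taxable services → 8% → £3.7888
Subtotal = £165.31; unrounded tax = £10.71 → £10.71; total due = £176.02

£176.02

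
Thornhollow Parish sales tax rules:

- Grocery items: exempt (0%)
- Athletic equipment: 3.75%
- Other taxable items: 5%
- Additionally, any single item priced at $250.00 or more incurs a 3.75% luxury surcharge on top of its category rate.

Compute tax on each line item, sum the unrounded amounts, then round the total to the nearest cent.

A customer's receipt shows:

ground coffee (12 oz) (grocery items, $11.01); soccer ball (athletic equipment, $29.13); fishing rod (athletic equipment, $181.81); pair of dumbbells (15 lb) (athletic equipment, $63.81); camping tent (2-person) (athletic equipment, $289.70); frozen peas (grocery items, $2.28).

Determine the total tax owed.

Ground coffee (12 oz) $11.01: grocery items → 0% → $0.00
Soccer ball $29.13: athletic equipment → 3.75% → $1.092375
Fishing rod $181.81: athletic equipment → 3.75% → $6.817875
Pair of dumbbells (15 lb) $63.81: athletic equipment → 3.75% → $2.392875
Camping tent (2-person) $289.70: athletic equipment → 3.75% + 3.75% surcharge = 7.5% → $21.7275
Frozen peas $2.28: grocery items → 0% → $0.00
Unrounded tax sum = $32.030625 → $32.03

$32.03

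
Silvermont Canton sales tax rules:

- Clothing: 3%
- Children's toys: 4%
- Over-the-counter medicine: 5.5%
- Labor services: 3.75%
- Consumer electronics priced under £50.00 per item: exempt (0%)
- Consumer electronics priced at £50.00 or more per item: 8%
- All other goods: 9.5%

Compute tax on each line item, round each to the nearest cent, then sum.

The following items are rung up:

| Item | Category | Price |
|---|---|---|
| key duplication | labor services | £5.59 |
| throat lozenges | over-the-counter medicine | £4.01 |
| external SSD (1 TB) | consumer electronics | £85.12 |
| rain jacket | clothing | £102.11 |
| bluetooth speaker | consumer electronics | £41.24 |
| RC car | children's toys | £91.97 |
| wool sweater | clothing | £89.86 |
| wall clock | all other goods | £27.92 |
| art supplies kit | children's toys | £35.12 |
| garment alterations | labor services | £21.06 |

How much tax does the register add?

£21.52

Key duplication £5.59: labor services → 3.75% → £0.21
Throat lozenges £4.01: over-the-counter medicine → 5.5% → £0.22
External SSD (1 TB) £85.12: consumer electronics, £50.00 or more → 8% → £6.81
Rain jacket £102.11: clothing → 3% → £3.06
Bluetooth speaker £41.24: consumer electronics, under £50.00 → 0% → £0.00
RC car £91.97: children's toys → 4% → £3.68
Wool sweater £89.86: clothing → 3% → £2.70
Wall clock £27.92: all other goods → 9.5% → £2.65
Art supplies kit £35.12: children's toys → 4% → £1.40
Garment alterations £21.06: labor services → 3.75% → £0.79
Total tax = £0.21 + £0.22 + £6.81 + £3.06 + £3.68 + £2.70 + £2.65 + £1.40 + £0.79 = £21.52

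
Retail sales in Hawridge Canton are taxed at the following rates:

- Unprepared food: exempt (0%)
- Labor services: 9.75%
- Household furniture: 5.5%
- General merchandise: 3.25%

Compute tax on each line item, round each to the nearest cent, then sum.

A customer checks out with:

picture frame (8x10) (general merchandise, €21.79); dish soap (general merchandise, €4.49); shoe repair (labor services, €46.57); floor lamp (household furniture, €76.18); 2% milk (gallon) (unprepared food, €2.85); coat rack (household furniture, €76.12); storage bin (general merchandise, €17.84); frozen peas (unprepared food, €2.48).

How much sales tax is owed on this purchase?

Picture frame (8x10) €21.79: general merchandise → 3.25% → €0.71
Dish soap €4.49: general merchandise → 3.25% → €0.15
Shoe repair €46.57: labor services → 9.75% → €4.54
Floor lamp €76.18: household furniture → 5.5% → €4.19
2% milk (gallon) €2.85: unprepared food → 0% → €0.00
Coat rack €76.12: household furniture → 5.5% → €4.19
Storage bin €17.84: general merchandise → 3.25% → €0.58
Frozen peas €2.48: unprepared food → 0% → €0.00
Total tax = €0.71 + €0.15 + €4.54 + €4.19 + €4.19 + €0.58 = €14.36

€14.36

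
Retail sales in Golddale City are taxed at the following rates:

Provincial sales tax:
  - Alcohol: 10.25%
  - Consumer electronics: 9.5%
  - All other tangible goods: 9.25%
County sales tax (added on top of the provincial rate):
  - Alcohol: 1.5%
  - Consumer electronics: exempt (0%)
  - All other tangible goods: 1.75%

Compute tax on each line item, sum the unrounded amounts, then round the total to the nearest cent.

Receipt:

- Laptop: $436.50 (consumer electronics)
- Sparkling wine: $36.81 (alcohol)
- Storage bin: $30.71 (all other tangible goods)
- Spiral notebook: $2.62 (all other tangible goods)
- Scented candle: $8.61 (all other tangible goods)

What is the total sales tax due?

$50.41

Laptop $436.50: consumer electronics → 9.5% + 0% county = 9.5% → $41.4675
Sparkling wine $36.81: alcohol → 10.25% + 1.5% county = 11.75% → $4.325175
Storage bin $30.71: all other tangible goods → 9.25% + 1.75% county = 11% → $3.3781
Spiral notebook $2.62: all other tangible goods → 9.25% + 1.75% county = 11% → $0.2882
Scented candle $8.61: all other tangible goods → 9.25% + 1.75% county = 11% → $0.9471
Unrounded tax sum = $50.406075 → $50.41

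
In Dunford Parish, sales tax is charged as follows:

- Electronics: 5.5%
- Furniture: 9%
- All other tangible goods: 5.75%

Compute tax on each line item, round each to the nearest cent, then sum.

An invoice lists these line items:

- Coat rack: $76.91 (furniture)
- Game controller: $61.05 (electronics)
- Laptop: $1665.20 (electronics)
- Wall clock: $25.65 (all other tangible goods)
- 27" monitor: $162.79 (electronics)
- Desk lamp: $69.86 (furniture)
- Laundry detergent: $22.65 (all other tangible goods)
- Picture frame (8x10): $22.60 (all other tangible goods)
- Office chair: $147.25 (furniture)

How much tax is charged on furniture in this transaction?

Coat rack $76.91: furniture → 9% → $6.92
Desk lamp $69.86: furniture → 9% → $6.29
Office chair $147.25: furniture → 9% → $13.25
Tax on furniture = $6.92 + $6.29 + $13.25 = $26.46

$26.46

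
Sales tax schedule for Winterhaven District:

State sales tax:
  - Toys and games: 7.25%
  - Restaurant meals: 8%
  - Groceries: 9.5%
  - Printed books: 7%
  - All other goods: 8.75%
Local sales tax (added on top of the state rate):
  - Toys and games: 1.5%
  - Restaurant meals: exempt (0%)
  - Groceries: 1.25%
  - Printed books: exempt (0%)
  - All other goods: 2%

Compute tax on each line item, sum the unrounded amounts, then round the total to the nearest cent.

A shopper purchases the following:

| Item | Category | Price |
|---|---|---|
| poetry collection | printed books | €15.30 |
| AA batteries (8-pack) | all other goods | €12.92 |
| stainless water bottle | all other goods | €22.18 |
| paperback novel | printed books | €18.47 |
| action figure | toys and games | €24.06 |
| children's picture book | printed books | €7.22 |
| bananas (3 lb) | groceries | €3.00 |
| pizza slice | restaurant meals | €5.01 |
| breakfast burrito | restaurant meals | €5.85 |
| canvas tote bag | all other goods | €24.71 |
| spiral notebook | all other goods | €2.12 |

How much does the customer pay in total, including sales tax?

€153.66

Poetry collection €15.30: printed books → 7% + 0% local = 7% → €1.071
AA batteries (8-pack) €12.92: all other goods → 8.75% + 2% local = 10.75% → €1.3889
Stainless water bottle €22.18: all other goods → 8.75% + 2% local = 10.75% → €2.38435
Paperback novel €18.47: printed books → 7% + 0% local = 7% → €1.2929
Action figure €24.06: toys and games → 7.25% + 1.5% local = 8.75% → €2.10525
Children's picture book €7.22: printed books → 7% + 0% local = 7% → €0.5054
Bananas (3 lb) €3.00: groceries → 9.5% + 1.25% local = 10.75% → €0.3225
Pizza slice €5.01: restaurant meals → 8% + 0% local = 8% → €0.4008
Breakfast burrito €5.85: restaurant meals → 8% + 0% local = 8% → €0.468
Canvas tote bag €24.71: all other goods → 8.75% + 2% local = 10.75% → €2.656325
Spiral notebook €2.12: all other goods → 8.75% + 2% local = 10.75% → €0.2279
Subtotal = €140.84; unrounded tax = €12.823325 → €12.82; total due = €153.66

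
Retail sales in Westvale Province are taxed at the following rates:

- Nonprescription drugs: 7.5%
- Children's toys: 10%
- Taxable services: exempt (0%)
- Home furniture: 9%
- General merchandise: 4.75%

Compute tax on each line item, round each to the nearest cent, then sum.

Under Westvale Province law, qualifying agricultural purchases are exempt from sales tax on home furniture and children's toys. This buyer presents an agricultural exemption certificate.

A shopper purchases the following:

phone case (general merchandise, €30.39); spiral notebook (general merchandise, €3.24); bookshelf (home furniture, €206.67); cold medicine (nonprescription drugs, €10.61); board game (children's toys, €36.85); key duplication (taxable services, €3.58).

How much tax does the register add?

€2.39

Phone case €30.39: general merchandise → 4.75% → €1.44
Spiral notebook €3.24: general merchandise → 4.75% → €0.15
Bookshelf €206.67: home furniture, buyer-exempt → 0% → €0.00
Cold medicine €10.61: nonprescription drugs → 7.5% → €0.80
Board game €36.85: children's toys, buyer-exempt → 0% → €0.00
Key duplication €3.58: taxable services → 0% → €0.00
Total tax = €1.44 + €0.15 + €0.80 = €2.39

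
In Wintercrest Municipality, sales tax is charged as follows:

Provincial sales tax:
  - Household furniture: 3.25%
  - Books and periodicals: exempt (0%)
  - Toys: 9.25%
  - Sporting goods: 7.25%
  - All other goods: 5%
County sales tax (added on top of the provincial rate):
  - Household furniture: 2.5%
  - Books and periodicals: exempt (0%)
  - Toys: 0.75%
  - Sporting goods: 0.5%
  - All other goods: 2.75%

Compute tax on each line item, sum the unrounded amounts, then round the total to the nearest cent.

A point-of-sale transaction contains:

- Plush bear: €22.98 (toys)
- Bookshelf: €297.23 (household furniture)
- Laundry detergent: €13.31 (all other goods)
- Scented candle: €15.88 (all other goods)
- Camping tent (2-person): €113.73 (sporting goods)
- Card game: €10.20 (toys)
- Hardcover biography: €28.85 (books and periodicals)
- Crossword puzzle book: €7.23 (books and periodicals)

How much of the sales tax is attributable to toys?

€3.32

Plush bear €22.98: toys → 9.25% + 0.75% county = 10% → €2.298
Card game €10.20: toys → 9.25% + 0.75% county = 10% → €1.02
Tax on toys: unrounded sum = €3.318 → €3.32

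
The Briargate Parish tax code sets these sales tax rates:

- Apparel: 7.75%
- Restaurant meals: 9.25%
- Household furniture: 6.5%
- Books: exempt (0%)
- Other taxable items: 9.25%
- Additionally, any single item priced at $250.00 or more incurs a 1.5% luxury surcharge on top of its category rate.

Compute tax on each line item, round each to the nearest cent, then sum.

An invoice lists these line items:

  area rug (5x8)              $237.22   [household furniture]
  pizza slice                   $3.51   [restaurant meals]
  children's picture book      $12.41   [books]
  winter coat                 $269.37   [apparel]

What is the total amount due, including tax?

$563.17

Area rug (5x8) $237.22: household furniture → 6.5% → $15.42
Pizza slice $3.51: restaurant meals → 9.25% → $0.32
Children's picture book $12.41: books → 0% → $0.00
Winter coat $269.37: apparel → 7.75% + 1.5% surcharge = 9.25% → $24.92
Subtotal = $522.51; tax = $40.66; total due = $563.17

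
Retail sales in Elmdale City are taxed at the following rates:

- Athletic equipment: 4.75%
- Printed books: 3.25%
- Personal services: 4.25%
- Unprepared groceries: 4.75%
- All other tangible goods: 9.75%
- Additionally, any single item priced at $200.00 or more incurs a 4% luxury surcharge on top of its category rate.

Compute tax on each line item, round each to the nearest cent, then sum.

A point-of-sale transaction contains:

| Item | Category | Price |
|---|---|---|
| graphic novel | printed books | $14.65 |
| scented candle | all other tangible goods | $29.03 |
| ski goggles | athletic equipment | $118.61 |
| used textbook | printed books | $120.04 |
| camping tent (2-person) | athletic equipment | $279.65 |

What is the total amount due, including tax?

Graphic novel $14.65: printed books → 3.25% → $0.48
Scented candle $29.03: all other tangible goods → 9.75% → $2.83
Ski goggles $118.61: athletic equipment → 4.75% → $5.63
Used textbook $120.04: printed books → 3.25% → $3.90
Camping tent (2-person) $279.65: athletic equipment → 4.75% + 4% surcharge = 8.75% → $24.47
Subtotal = $561.98; tax = $37.31; total due = $599.29

$599.29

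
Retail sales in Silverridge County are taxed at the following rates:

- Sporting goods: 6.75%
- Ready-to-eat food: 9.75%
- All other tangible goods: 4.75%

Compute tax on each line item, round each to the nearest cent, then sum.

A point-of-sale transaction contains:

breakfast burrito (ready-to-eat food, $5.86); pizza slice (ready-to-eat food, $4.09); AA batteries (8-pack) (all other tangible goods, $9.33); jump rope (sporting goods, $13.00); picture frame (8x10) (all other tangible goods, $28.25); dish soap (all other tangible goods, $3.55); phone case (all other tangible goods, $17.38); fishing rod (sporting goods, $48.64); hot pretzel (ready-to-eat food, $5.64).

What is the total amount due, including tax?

$144.20

Breakfast burrito $5.86: ready-to-eat food → 9.75% → $0.57
Pizza slice $4.09: ready-to-eat food → 9.75% → $0.40
AA batteries (8-pack) $9.33: all other tangible goods → 4.75% → $0.44
Jump rope $13.00: sporting goods → 6.75% → $0.88
Picture frame (8x10) $28.25: all other tangible goods → 4.75% → $1.34
Dish soap $3.55: all other tangible goods → 4.75% → $0.17
Phone case $17.38: all other tangible goods → 4.75% → $0.83
Fishing rod $48.64: sporting goods → 6.75% → $3.28
Hot pretzel $5.64: ready-to-eat food → 9.75% → $0.55
Subtotal = $135.74; tax = $8.46; total due = $144.20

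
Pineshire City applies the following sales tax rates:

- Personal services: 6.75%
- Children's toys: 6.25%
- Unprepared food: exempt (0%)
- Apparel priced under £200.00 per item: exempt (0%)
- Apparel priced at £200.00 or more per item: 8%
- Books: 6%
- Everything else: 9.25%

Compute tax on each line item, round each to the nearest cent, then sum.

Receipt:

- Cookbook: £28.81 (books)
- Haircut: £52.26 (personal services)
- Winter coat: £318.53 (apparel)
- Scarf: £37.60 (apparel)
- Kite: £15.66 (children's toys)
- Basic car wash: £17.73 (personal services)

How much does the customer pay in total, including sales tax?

£503.51

Cookbook £28.81: books → 6% → £1.73
Haircut £52.26: personal services → 6.75% → £3.53
Winter coat £318.53: apparel, £200.00 or more → 8% → £25.48
Scarf £37.60: apparel, under £200.00 → 0% → £0.00
Kite £15.66: children's toys → 6.25% → £0.98
Basic car wash £17.73: personal services → 6.75% → £1.20
Subtotal = £470.59; tax = £32.92; total due = £503.51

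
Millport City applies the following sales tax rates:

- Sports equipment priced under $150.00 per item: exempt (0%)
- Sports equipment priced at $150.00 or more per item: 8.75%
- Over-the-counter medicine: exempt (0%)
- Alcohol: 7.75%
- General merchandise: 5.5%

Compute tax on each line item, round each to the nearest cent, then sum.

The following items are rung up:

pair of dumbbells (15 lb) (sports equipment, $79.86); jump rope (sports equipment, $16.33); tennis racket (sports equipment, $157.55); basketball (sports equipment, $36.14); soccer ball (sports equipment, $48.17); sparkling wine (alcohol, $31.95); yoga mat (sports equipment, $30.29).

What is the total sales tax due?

Pair of dumbbells (15 lb) $79.86: sports equipment, under $150.00 → 0% → $0.00
Jump rope $16.33: sports equipment, under $150.00 → 0% → $0.00
Tennis racket $157.55: sports equipment, $150.00 or more → 8.75% → $13.79
Basketball $36.14: sports equipment, under $150.00 → 0% → $0.00
Soccer ball $48.17: sports equipment, under $150.00 → 0% → $0.00
Sparkling wine $31.95: alcohol → 7.75% → $2.48
Yoga mat $30.29: sports equipment, under $150.00 → 0% → $0.00
Total tax = $13.79 + $2.48 = $16.27

$16.27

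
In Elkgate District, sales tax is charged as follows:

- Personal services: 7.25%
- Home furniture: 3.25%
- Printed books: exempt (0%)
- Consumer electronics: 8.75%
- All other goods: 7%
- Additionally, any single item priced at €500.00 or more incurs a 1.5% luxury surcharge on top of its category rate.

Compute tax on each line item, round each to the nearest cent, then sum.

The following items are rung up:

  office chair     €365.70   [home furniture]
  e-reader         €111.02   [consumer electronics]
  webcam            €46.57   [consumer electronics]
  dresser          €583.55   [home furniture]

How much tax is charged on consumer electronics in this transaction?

E-reader €111.02: consumer electronics → 8.75% → €9.71
Webcam €46.57: consumer electronics → 8.75% → €4.07
Tax on consumer electronics = €9.71 + €4.07 = €13.78

€13.78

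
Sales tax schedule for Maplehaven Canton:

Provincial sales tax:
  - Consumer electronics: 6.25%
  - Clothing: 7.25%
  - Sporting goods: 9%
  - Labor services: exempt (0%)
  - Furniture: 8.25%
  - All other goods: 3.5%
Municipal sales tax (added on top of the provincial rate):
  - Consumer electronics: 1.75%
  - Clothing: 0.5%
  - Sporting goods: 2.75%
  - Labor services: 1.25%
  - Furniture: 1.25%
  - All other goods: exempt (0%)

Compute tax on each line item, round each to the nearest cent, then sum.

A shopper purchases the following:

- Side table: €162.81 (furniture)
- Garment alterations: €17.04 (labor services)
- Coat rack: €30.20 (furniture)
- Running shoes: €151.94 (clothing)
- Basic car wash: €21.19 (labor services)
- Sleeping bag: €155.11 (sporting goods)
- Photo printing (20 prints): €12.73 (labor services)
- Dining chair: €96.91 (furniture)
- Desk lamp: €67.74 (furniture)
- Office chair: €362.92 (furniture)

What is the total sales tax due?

€99.11

Side table €162.81: furniture → 8.25% + 1.25% municipal = 9.5% → €15.47
Garment alterations €17.04: labor services → 0% + 1.25% municipal = 1.25% → €0.21
Coat rack €30.20: furniture → 8.25% + 1.25% municipal = 9.5% → €2.87
Running shoes €151.94: clothing → 7.25% + 0.5% municipal = 7.75% → €11.78
Basic car wash €21.19: labor services → 0% + 1.25% municipal = 1.25% → €0.26
Sleeping bag €155.11: sporting goods → 9% + 2.75% municipal = 11.75% → €18.23
Photo printing (20 prints) €12.73: labor services → 0% + 1.25% municipal = 1.25% → €0.16
Dining chair €96.91: furniture → 8.25% + 1.25% municipal = 9.5% → €9.21
Desk lamp €67.74: furniture → 8.25% + 1.25% municipal = 9.5% → €6.44
Office chair €362.92: furniture → 8.25% + 1.25% municipal = 9.5% → €34.48
Total tax = €15.47 + €0.21 + €2.87 + €11.78 + €0.26 + €18.23 + €0.16 + €9.21 + €6.44 + €34.48 = €99.11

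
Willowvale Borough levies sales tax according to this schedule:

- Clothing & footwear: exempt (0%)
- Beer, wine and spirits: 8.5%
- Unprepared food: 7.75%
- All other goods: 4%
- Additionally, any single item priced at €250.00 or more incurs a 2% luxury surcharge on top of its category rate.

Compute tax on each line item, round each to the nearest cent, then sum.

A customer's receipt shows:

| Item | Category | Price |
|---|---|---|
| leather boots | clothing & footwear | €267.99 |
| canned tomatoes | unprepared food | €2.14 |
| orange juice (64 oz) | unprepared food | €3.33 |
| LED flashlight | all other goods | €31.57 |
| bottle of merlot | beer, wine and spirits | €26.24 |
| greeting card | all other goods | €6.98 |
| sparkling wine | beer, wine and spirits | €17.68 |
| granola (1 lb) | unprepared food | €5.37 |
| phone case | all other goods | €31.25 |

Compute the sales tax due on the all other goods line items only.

LED flashlight €31.57: all other goods → 4% → €1.26
Greeting card €6.98: all other goods → 4% → €0.28
Phone case €31.25: all other goods → 4% → €1.25
Tax on all other goods = €1.26 + €0.28 + €1.25 = €2.79

€2.79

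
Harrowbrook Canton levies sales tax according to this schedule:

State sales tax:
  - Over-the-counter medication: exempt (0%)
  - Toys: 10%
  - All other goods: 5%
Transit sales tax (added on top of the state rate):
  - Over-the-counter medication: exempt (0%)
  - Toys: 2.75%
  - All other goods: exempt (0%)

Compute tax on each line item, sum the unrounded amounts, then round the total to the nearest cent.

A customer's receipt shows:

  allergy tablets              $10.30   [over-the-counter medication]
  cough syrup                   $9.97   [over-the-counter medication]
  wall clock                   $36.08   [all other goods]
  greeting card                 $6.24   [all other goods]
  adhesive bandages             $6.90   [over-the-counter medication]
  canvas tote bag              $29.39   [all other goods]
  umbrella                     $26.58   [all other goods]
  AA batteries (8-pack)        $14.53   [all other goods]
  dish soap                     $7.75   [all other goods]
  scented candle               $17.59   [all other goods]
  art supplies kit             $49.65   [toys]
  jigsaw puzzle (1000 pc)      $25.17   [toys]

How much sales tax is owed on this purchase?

Allergy tablets $10.30: over-the-counter medication → 0% + 0% transit = 0% → $0.00
Cough syrup $9.97: over-the-counter medication → 0% + 0% transit = 0% → $0.00
Wall clock $36.08: all other goods → 5% + 0% transit = 5% → $1.804
Greeting card $6.24: all other goods → 5% + 0% transit = 5% → $0.312
Adhesive bandages $6.90: over-the-counter medication → 0% + 0% transit = 0% → $0.00
Canvas tote bag $29.39: all other goods → 5% + 0% transit = 5% → $1.4695
Umbrella $26.58: all other goods → 5% + 0% transit = 5% → $1.329
AA batteries (8-pack) $14.53: all other goods → 5% + 0% transit = 5% → $0.7265
Dish soap $7.75: all other goods → 5% + 0% transit = 5% → $0.3875
Scented candle $17.59: all other goods → 5% + 0% transit = 5% → $0.8795
Art supplies kit $49.65: toys → 10% + 2.75% transit = 12.75% → $6.330375
Jigsaw puzzle (1000 pc) $25.17: toys → 10% + 2.75% transit = 12.75% → $3.209175
Unrounded tax sum = $16.44755 → $16.45

$16.45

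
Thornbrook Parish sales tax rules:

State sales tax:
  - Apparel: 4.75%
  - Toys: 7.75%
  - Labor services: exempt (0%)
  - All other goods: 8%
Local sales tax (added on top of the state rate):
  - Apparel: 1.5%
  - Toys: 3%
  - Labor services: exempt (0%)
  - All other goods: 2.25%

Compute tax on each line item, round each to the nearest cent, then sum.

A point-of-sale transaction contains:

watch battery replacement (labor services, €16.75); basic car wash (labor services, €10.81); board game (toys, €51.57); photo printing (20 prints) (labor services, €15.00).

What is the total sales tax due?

€5.54

Watch battery replacement €16.75: labor services → 0% + 0% local = 0% → €0.00
Basic car wash €10.81: labor services → 0% + 0% local = 0% → €0.00
Board game €51.57: toys → 7.75% + 3% local = 10.75% → €5.54
Photo printing (20 prints) €15.00: labor services → 0% + 0% local = 0% → €0.00
Total tax = €5.54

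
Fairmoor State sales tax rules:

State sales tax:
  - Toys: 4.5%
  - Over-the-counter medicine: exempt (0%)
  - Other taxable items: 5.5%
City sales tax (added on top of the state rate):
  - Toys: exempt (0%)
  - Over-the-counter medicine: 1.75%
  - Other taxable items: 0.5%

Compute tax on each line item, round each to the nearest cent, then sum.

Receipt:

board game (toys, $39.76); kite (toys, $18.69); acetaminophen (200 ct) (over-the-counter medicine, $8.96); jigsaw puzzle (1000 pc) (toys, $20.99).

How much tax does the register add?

Board game $39.76: toys → 4.5% + 0% city = 4.5% → $1.79
Kite $18.69: toys → 4.5% + 0% city = 4.5% → $0.84
Acetaminophen (200 ct) $8.96: over-the-counter medicine → 0% + 1.75% city = 1.75% → $0.16
Jigsaw puzzle (1000 pc) $20.99: toys → 4.5% + 0% city = 4.5% → $0.94
Total tax = $1.79 + $0.84 + $0.16 + $0.94 = $3.73

$3.73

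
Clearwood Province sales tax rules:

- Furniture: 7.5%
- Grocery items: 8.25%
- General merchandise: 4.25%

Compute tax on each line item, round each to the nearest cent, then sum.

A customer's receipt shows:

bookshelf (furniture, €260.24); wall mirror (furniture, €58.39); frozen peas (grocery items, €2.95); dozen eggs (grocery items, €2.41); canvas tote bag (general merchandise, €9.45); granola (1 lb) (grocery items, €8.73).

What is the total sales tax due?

Bookshelf €260.24: furniture → 7.5% → €19.52
Wall mirror €58.39: furniture → 7.5% → €4.38
Frozen peas €2.95: grocery items → 8.25% → €0.24
Dozen eggs €2.41: grocery items → 8.25% → €0.20
Canvas tote bag €9.45: general merchandise → 4.25% → €0.40
Granola (1 lb) €8.73: grocery items → 8.25% → €0.72
Total tax = €19.52 + €4.38 + €0.24 + €0.20 + €0.40 + €0.72 = €25.46

€25.46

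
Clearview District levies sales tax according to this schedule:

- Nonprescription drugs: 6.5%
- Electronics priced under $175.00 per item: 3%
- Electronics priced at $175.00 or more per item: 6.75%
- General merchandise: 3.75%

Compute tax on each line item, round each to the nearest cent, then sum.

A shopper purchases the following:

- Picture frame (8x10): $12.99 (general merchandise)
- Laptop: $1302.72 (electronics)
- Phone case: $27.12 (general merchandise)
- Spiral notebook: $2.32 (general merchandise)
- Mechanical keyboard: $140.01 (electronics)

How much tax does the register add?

$93.73

Picture frame (8x10) $12.99: general merchandise → 3.75% → $0.49
Laptop $1302.72: electronics, $175.00 or more → 6.75% → $87.93
Phone case $27.12: general merchandise → 3.75% → $1.02
Spiral notebook $2.32: general merchandise → 3.75% → $0.09
Mechanical keyboard $140.01: electronics, under $175.00 → 3% → $4.20
Total tax = $0.49 + $87.93 + $1.02 + $0.09 + $4.20 = $93.73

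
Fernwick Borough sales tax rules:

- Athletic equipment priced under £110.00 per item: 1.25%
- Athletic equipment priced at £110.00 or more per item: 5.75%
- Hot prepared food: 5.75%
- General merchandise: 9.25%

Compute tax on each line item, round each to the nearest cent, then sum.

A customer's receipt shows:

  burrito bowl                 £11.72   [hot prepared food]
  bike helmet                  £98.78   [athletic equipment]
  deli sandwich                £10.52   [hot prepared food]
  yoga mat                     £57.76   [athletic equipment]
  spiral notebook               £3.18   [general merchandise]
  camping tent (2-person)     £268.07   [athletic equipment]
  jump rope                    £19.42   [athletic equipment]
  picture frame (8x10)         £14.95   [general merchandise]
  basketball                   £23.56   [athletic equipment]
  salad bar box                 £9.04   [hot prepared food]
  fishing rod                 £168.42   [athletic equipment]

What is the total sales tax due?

£31.03

Burrito bowl £11.72: hot prepared food → 5.75% → £0.67
Bike helmet £98.78: athletic equipment, under £110.00 → 1.25% → £1.23
Deli sandwich £10.52: hot prepared food → 5.75% → £0.60
Yoga mat £57.76: athletic equipment, under £110.00 → 1.25% → £0.72
Spiral notebook £3.18: general merchandise → 9.25% → £0.29
Camping tent (2-person) £268.07: athletic equipment, £110.00 or more → 5.75% → £15.41
Jump rope £19.42: athletic equipment, under £110.00 → 1.25% → £0.24
Picture frame (8x10) £14.95: general merchandise → 9.25% → £1.38
Basketball £23.56: athletic equipment, under £110.00 → 1.25% → £0.29
Salad bar box £9.04: hot prepared food → 5.75% → £0.52
Fishing rod £168.42: athletic equipment, £110.00 or more → 5.75% → £9.68
Total tax = £0.67 + £1.23 + £0.60 + £0.72 + £0.29 + £15.41 + £0.24 + £1.38 + £0.29 + £0.52 + £9.68 = £31.03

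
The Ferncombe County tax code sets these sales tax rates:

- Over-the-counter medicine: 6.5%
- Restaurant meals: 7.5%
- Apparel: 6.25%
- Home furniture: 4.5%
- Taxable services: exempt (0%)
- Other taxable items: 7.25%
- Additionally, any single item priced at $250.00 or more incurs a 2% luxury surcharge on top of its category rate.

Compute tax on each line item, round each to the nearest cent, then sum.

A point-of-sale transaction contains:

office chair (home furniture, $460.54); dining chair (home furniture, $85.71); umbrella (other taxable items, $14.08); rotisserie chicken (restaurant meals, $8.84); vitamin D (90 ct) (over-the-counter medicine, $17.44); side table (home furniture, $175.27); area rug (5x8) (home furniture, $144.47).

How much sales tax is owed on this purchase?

$51.00

Office chair $460.54: home furniture → 4.5% + 2% surcharge = 6.5% → $29.94
Dining chair $85.71: home furniture → 4.5% → $3.86
Umbrella $14.08: other taxable items → 7.25% → $1.02
Rotisserie chicken $8.84: restaurant meals → 7.5% → $0.66
Vitamin D (90 ct) $17.44: over-the-counter medicine → 6.5% → $1.13
Side table $175.27: home furniture → 4.5% → $7.89
Area rug (5x8) $144.47: home furniture → 4.5% → $6.50
Total tax = $29.94 + $3.86 + $1.02 + $0.66 + $1.13 + $7.89 + $6.50 = $51.00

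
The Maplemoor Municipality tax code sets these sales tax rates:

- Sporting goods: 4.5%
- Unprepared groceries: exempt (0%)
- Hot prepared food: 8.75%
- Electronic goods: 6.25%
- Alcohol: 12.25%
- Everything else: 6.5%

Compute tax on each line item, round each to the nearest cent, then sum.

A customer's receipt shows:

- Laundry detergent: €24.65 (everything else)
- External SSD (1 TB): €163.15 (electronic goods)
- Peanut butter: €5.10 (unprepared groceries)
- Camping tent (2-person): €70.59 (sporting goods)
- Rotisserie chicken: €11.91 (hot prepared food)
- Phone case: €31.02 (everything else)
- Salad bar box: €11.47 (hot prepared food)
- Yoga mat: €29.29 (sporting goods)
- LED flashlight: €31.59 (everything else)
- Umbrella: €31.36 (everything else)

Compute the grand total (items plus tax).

€434.58

Laundry detergent €24.65: everything else → 6.5% → €1.60
External SSD (1 TB) €163.15: electronic goods → 6.25% → €10.20
Peanut butter €5.10: unprepared groceries → 0% → €0.00
Camping tent (2-person) €70.59: sporting goods → 4.5% → €3.18
Rotisserie chicken €11.91: hot prepared food → 8.75% → €1.04
Phone case €31.02: everything else → 6.5% → €2.02
Salad bar box €11.47: hot prepared food → 8.75% → €1.00
Yoga mat €29.29: sporting goods → 4.5% → €1.32
LED flashlight €31.59: everything else → 6.5% → €2.05
Umbrella €31.36: everything else → 6.5% → €2.04
Subtotal = €410.13; tax = €24.45; total due = €434.58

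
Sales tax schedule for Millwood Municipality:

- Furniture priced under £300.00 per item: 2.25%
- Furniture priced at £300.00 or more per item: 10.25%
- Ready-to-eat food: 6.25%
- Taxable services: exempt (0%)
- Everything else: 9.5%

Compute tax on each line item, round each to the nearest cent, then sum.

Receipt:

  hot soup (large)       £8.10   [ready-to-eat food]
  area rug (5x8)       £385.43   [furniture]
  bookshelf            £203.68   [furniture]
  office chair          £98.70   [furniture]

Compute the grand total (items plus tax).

£742.73

Hot soup (large) £8.10: ready-to-eat food → 6.25% → £0.51
Area rug (5x8) £385.43: furniture, £300.00 or more → 10.25% → £39.51
Bookshelf £203.68: furniture, under £300.00 → 2.25% → £4.58
Office chair £98.70: furniture, under £300.00 → 2.25% → £2.22
Subtotal = £695.91; tax = £46.82; total due = £742.73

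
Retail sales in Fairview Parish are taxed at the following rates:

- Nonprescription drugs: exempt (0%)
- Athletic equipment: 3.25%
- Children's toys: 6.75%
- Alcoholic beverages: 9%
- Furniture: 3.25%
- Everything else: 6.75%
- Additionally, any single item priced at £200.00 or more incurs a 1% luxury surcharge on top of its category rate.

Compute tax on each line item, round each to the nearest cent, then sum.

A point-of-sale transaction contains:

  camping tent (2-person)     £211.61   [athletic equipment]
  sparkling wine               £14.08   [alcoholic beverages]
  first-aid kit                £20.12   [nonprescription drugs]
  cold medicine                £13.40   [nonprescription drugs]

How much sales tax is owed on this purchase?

£10.26

Camping tent (2-person) £211.61: athletic equipment → 3.25% + 1% surcharge = 4.25% → £8.99
Sparkling wine £14.08: alcoholic beverages → 9% → £1.27
First-aid kit £20.12: nonprescription drugs → 0% → £0.00
Cold medicine £13.40: nonprescription drugs → 0% → £0.00
Total tax = £8.99 + £1.27 = £10.26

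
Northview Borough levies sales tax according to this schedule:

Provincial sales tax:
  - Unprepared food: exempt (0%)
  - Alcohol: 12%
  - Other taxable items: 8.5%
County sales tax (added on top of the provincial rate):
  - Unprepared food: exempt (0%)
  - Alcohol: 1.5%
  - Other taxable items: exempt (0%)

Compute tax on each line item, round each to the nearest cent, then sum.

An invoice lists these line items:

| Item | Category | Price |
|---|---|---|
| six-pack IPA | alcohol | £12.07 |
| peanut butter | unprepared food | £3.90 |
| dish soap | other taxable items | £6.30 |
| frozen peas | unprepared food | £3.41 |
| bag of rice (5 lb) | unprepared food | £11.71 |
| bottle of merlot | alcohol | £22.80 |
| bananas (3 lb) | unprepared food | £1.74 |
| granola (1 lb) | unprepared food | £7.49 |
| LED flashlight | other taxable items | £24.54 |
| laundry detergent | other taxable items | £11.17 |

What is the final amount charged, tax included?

Six-pack IPA £12.07: alcohol → 12% + 1.5% county = 13.5% → £1.63
Peanut butter £3.90: unprepared food → 0% + 0% county = 0% → £0.00
Dish soap £6.30: other taxable items → 8.5% + 0% county = 8.5% → £0.54
Frozen peas £3.41: unprepared food → 0% + 0% county = 0% → £0.00
Bag of rice (5 lb) £11.71: unprepared food → 0% + 0% county = 0% → £0.00
Bottle of merlot £22.80: alcohol → 12% + 1.5% county = 13.5% → £3.08
Bananas (3 lb) £1.74: unprepared food → 0% + 0% county = 0% → £0.00
Granola (1 lb) £7.49: unprepared food → 0% + 0% county = 0% → £0.00
LED flashlight £24.54: other taxable items → 8.5% + 0% county = 8.5% → £2.09
Laundry detergent £11.17: other taxable items → 8.5% + 0% county = 8.5% → £0.95
Subtotal = £105.13; tax = £8.29; total due = £113.42

£113.42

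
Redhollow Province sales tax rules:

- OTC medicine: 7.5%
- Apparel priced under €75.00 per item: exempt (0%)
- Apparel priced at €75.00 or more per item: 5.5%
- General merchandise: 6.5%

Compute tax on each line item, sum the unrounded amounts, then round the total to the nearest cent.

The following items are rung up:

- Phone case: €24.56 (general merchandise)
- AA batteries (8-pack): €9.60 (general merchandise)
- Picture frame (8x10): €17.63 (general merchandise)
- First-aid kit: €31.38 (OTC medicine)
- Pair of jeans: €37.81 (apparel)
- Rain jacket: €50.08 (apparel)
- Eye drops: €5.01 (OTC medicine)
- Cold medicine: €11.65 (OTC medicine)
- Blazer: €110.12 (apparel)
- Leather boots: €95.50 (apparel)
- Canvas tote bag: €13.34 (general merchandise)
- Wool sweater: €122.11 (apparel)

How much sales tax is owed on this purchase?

Phone case €24.56: general merchandise → 6.5% → €1.5964
AA batteries (8-pack) €9.60: general merchandise → 6.5% → €0.624
Picture frame (8x10) €17.63: general merchandise → 6.5% → €1.14595
First-aid kit €31.38: OTC medicine → 7.5% → €2.3535
Pair of jeans €37.81: apparel, under €75.00 → 0% → €0.00
Rain jacket €50.08: apparel, under €75.00 → 0% → €0.00
Eye drops €5.01: OTC medicine → 7.5% → €0.37575
Cold medicine €11.65: OTC medicine → 7.5% → €0.87375
Blazer €110.12: apparel, €75.00 or more → 5.5% → €6.0566
Leather boots €95.50: apparel, €75.00 or more → 5.5% → €5.2525
Canvas tote bag €13.34: general merchandise → 6.5% → €0.8671
Wool sweater €122.11: apparel, €75.00 or more → 5.5% → €6.71605
Unrounded tax sum = €25.8616 → €25.86

€25.86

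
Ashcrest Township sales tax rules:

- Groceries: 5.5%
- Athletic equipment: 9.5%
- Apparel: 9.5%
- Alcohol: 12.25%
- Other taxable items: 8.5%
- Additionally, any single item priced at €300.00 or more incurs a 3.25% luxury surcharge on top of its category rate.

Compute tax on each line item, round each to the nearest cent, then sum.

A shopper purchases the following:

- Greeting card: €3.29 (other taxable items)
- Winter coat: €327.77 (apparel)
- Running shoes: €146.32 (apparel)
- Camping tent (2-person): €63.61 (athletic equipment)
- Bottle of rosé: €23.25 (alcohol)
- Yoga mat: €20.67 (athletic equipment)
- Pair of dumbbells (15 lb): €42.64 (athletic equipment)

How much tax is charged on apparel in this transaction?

Winter coat €327.77: apparel → 9.5% + 3.25% surcharge = 12.75% → €41.79
Running shoes €146.32: apparel → 9.5% → €13.90
Tax on apparel = €41.79 + €13.90 = €55.69

€55.69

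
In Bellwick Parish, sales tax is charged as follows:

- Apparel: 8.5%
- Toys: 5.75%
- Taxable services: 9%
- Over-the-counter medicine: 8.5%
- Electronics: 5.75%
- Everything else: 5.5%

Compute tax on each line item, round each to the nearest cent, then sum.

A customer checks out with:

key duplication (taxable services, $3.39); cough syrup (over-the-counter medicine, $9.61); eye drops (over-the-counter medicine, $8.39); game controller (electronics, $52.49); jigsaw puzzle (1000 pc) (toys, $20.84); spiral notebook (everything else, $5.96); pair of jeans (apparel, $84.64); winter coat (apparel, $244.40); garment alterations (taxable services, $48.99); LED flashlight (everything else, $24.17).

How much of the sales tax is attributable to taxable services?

Key duplication $3.39: taxable services → 9% → $0.31
Garment alterations $48.99: taxable services → 9% → $4.41
Tax on taxable services = $0.31 + $4.41 = $4.72

$4.72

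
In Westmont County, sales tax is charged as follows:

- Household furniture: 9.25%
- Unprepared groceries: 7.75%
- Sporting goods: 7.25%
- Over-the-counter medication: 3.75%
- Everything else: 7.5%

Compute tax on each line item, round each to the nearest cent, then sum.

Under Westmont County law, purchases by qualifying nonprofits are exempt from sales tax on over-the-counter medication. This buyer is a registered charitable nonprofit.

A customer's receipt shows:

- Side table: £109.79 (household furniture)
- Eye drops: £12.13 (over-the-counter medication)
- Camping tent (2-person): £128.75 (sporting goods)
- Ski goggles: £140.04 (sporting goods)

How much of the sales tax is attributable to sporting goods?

£19.48

Camping tent (2-person) £128.75: sporting goods → 7.25% → £9.33
Ski goggles £140.04: sporting goods → 7.25% → £10.15
Tax on sporting goods = £9.33 + £10.15 = £19.48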